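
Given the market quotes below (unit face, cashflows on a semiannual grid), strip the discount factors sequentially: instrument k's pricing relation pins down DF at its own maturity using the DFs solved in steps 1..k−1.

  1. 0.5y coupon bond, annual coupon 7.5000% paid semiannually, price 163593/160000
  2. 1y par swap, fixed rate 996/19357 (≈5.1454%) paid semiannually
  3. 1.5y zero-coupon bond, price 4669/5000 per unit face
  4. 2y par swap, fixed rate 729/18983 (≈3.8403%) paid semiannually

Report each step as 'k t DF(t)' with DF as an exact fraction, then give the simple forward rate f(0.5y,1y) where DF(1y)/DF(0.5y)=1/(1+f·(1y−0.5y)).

step 1 [0.5y] bond c/2=3/80: DF=(163593/160000 − 3/80·(0))/(1+3/80) = 1971/2000 ≈ 0.985500
step 2 [1y] swap r/2=498/19357: DF=(1 − 498/19357·(0.985500))/(1+498/19357) = 4751/5000 ≈ 0.950200
step 3 [1.5y] zero: DF = P = 4669/5000 ≈ 0.933800
step 4 [2y] swap r/2=729/37966: DF=(1 − 729/37966·(0.985500+0.950200+0.933800))/(1+729/37966) = 9271/10000 ≈ 0.927100

1 1/2 1971/2000
2 1 4751/5000
3 3/2 4669/5000
4 2 9271/10000
f(0.5y,1y) = ((1971/2000)/(4751/5000) − 1)/(1/2) = 353/4751 ≈ 7.4300%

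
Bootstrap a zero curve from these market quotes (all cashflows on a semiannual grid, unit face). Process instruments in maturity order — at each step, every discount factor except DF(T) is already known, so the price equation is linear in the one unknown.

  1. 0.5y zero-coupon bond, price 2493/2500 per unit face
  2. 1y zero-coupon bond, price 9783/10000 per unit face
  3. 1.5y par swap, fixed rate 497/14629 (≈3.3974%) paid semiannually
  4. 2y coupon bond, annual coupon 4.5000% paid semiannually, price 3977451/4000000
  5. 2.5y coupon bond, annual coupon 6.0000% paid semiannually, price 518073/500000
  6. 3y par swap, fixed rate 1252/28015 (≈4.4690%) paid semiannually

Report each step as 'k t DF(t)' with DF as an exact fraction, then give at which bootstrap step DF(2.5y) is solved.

1 1/2 2493/2500
2 1 9783/10000
3 3/2 9503/10000
4 2 9081/10000
5 5/2 8943/10000
6 3 2187/2500
DF(2.5y) is solved at step 5

step 1 [0.5y] zero: DF = P = 2493/2500 ≈ 0.997200
step 2 [1y] zero: DF = P = 9783/10000 ≈ 0.978300
step 3 [1.5y] swap r/2=497/29258: DF=(1 − 497/29258·(0.997200+0.978300))/(1+497/29258) = 9503/10000 ≈ 0.950300
step 4 [2y] bond c/2=9/400: DF=(3977451/4000000 − 9/400·(0.997200+0.978300+0.950300))/(1+9/400) = 9081/10000 ≈ 0.908100
step 5 [2.5y] bond c/2=3/100: DF=(518073/500000 − 3/100·(0.997200+0.978300+0.950300+0.908100))/(1+3/100) = 8943/10000 ≈ 0.894300
step 6 [3y] swap r/2=626/28015: DF=(1 − 626/28015·(0.997200+0.978300+0.950300+0.908100+0.894300))/(1+626/28015) = 2187/2500 ≈ 0.874800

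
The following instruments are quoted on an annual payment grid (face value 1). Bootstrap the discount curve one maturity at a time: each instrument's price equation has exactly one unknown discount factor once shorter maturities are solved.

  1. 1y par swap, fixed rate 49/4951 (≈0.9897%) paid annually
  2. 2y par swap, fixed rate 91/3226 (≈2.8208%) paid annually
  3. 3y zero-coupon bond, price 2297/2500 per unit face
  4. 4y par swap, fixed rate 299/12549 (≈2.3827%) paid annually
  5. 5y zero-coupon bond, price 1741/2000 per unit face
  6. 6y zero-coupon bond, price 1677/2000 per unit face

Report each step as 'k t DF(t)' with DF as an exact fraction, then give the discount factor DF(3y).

step 1 [1y] swap r/1=49/4951: DF=(1 − 49/4951·(0))/(1+49/4951) = 4951/5000 ≈ 0.990200
step 2 [2y] swap r/1=91/3226: DF=(1 − 91/3226·(0.990200))/(1+91/3226) = 4727/5000 ≈ 0.945400
step 3 [3y] zero: DF = P = 2297/2500 ≈ 0.918800
step 4 [4y] swap r/1=299/12549: DF=(1 − 299/12549·(0.990200+0.945400+0.918800))/(1+299/12549) = 9103/10000 ≈ 0.910300
step 5 [5y] zero: DF = P = 1741/2000 ≈ 0.870500
step 6 [6y] zero: DF = P = 1677/2000 ≈ 0.838500

1 1 4951/5000
2 2 4727/5000
3 3 2297/2500
4 4 9103/10000
5 5 1741/2000
6 6 1677/2000
DF(3y) = 2297/2500 ≈ 0.918800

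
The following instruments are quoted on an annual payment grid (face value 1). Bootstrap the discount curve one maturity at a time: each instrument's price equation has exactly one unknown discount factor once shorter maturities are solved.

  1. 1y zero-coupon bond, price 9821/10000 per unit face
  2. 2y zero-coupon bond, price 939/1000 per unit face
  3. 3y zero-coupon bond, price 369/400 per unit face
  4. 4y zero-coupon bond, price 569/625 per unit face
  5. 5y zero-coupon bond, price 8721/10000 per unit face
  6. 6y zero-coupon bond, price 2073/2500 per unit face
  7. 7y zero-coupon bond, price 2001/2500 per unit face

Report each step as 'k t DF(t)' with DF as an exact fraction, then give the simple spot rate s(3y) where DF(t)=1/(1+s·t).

1 1 9821/10000
2 2 939/1000
3 3 369/400
4 4 569/625
5 5 8721/10000
6 6 2073/2500
7 7 2001/2500
s(3y) = (1/(369/400) − 1)/(3) = 31/1107 ≈ 2.8004%

step 1 [1y] zero: DF = P = 9821/10000 ≈ 0.982100
step 2 [2y] zero: DF = P = 939/1000 ≈ 0.939000
step 3 [3y] zero: DF = P = 369/400 ≈ 0.922500
step 4 [4y] zero: DF = P = 569/625 ≈ 0.910400
step 5 [5y] zero: DF = P = 8721/10000 ≈ 0.872100
step 6 [6y] zero: DF = P = 2073/2500 ≈ 0.829200
step 7 [7y] zero: DF = P = 2001/2500 ≈ 0.800400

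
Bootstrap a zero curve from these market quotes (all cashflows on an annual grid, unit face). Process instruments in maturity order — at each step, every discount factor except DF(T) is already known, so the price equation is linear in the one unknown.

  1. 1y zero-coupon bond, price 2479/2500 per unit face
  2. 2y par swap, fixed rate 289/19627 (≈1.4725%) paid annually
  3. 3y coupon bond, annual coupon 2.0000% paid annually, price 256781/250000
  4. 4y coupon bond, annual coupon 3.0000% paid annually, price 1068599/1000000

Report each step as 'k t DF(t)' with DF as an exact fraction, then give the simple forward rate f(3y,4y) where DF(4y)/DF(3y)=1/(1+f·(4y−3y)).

step 1 [1y] zero: DF = P = 2479/2500 ≈ 0.991600
step 2 [2y] swap r/1=289/19627: DF=(1 − 289/19627·(0.991600))/(1+289/19627) = 9711/10000 ≈ 0.971100
step 3 [3y] bond c/1=1/50: DF=(256781/250000 − 1/50·(0.991600+0.971100))/(1+1/50) = 1937/2000 ≈ 0.968500
step 4 [4y] bond c/1=3/100: DF=(1068599/1000000 − 3/100·(0.991600+0.971100+0.968500))/(1+3/100) = 9521/10000 ≈ 0.952100

1 1 2479/2500
2 2 9711/10000
3 3 1937/2000
4 4 9521/10000
f(3y,4y) = ((1937/2000)/(9521/10000) − 1)/(1) = 164/9521 ≈ 1.7225%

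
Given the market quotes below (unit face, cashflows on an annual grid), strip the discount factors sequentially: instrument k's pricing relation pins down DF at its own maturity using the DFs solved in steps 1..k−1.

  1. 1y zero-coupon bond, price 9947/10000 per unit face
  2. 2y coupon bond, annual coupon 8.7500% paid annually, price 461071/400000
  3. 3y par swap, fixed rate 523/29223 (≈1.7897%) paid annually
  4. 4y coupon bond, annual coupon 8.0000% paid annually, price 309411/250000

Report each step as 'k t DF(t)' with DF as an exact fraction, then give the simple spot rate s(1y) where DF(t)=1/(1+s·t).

step 1 [1y] zero: DF = P = 9947/10000 ≈ 0.994700
step 2 [2y] bond c/1=7/80: DF=(461071/400000 − 7/80·(0.994700))/(1+7/80) = 9799/10000 ≈ 0.979900
step 3 [3y] swap r/1=523/29223: DF=(1 − 523/29223·(0.994700+0.979900))/(1+523/29223) = 9477/10000 ≈ 0.947700
step 4 [4y] bond c/1=2/25: DF=(309411/250000 − 2/25·(0.994700+0.979900+0.947700))/(1+2/25) = 1859/2000 ≈ 0.929500

1 1 9947/10000
2 2 9799/10000
3 3 9477/10000
4 4 1859/2000
s(1y) = (1/(9947/10000) − 1)/(1) = 53/9947 ≈ 0.5328%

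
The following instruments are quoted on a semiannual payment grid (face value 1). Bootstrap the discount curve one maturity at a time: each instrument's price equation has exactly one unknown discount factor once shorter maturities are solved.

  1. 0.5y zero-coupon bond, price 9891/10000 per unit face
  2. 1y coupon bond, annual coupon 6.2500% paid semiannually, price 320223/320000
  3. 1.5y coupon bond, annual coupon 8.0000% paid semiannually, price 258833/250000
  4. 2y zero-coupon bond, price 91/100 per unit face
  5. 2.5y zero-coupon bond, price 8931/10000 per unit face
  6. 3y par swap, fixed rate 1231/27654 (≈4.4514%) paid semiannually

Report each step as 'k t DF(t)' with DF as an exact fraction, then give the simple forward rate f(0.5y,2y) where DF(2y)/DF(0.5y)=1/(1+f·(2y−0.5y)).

1 1/2 9891/10000
2 1 2351/2500
3 3/2 9213/10000
4 2 91/100
5 5/2 8931/10000
6 3 8769/10000
f(0.5y,2y) = ((9891/10000)/(91/100) − 1)/(3/2) = 113/1950 ≈ 5.7949%

step 1 [0.5y] zero: DF = P = 9891/10000 ≈ 0.989100
step 2 [1y] bond c/2=1/32: DF=(320223/320000 − 1/32·(0.989100))/(1+1/32) = 2351/2500 ≈ 0.940400
step 3 [1.5y] bond c/2=1/25: DF=(258833/250000 − 1/25·(0.989100+0.940400))/(1+1/25) = 9213/10000 ≈ 0.921300
step 4 [2y] zero: DF = P = 91/100 ≈ 0.910000
step 5 [2.5y] zero: DF = P = 8931/10000 ≈ 0.893100
step 6 [3y] swap r/2=1231/55308: DF=(1 − 1231/55308·(0.989100+0.940400+0.921300+0.910000+0.893100))/(1+1231/55308) = 8769/10000 ≈ 0.876900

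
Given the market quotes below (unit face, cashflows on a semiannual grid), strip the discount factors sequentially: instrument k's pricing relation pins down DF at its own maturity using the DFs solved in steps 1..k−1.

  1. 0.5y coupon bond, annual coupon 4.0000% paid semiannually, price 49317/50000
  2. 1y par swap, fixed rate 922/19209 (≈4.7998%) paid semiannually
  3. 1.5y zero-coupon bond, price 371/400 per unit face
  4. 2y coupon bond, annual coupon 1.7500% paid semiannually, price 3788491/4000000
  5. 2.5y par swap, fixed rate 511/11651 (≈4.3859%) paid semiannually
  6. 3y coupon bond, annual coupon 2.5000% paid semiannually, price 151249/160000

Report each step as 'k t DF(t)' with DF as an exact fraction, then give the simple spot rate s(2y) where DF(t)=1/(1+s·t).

1 1/2 967/1000
2 1 9539/10000
3 3/2 371/400
4 2 4571/5000
5 5/2 4489/5000
6 3 8761/10000
s(2y) = (1/(4571/5000) − 1)/(2) = 429/9142 ≈ 4.6926%

step 1 [0.5y] bond c/2=1/50: DF=(49317/50000 − 1/50·(0))/(1+1/50) = 967/1000 ≈ 0.967000
step 2 [1y] swap r/2=461/19209: DF=(1 − 461/19209·(0.967000))/(1+461/19209) = 9539/10000 ≈ 0.953900
step 3 [1.5y] zero: DF = P = 371/400 ≈ 0.927500
step 4 [2y] bond c/2=7/800: DF=(3788491/4000000 − 7/800·(0.967000+0.953900+0.927500))/(1+7/800) = 4571/5000 ≈ 0.914200
step 5 [2.5y] swap r/2=511/23302: DF=(1 − 511/23302·(0.967000+0.953900+0.927500+0.914200))/(1+511/23302) = 4489/5000 ≈ 0.897800
step 6 [3y] bond c/2=1/80: DF=(151249/160000 − 1/80·(0.967000+0.953900+0.927500+0.914200+0.897800))/(1+1/80) = 8761/10000 ≈ 0.876100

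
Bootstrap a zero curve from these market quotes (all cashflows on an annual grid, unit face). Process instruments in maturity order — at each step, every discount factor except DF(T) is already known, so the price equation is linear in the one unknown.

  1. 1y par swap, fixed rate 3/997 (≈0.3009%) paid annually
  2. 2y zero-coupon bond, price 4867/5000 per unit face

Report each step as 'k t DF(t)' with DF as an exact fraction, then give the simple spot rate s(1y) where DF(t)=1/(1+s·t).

1 1 997/1000
2 2 4867/5000
s(1y) = (1/(997/1000) − 1)/(1) = 3/997 ≈ 0.3009%

step 1 [1y] swap r/1=3/997: DF=(1 − 3/997·(0))/(1+3/997) = 997/1000 ≈ 0.997000
step 2 [2y] zero: DF = P = 4867/5000 ≈ 0.973400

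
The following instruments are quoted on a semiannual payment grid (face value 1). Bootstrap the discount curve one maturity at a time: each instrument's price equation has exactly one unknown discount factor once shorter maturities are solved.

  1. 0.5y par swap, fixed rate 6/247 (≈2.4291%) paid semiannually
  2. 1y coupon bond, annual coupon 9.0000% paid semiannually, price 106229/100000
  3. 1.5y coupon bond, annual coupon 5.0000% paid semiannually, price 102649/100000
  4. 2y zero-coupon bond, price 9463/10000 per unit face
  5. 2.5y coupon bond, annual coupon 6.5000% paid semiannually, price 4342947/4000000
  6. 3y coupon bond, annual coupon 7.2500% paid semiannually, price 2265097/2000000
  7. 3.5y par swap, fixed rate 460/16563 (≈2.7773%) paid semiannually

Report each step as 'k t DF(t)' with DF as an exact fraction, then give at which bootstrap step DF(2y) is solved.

1 1/2 247/250
2 1 487/500
3 3/2 596/625
4 2 9463/10000
5 5/2 93/100
6 3 9253/10000
7 7/2 227/250
DF(2y) is solved at step 4

step 1 [0.5y] swap r/2=3/247: DF=(1 − 3/247·(0))/(1+3/247) = 247/250 ≈ 0.988000
step 2 [1y] bond c/2=9/200: DF=(106229/100000 − 9/200·(0.988000))/(1+9/200) = 487/500 ≈ 0.974000
step 3 [1.5y] bond c/2=1/40: DF=(102649/100000 − 1/40·(0.988000+0.974000))/(1+1/40) = 596/625 ≈ 0.953600
step 4 [2y] zero: DF = P = 9463/10000 ≈ 0.946300
step 5 [2.5y] bond c/2=13/400: DF=(4342947/4000000 − 13/400·(0.988000+0.974000+0.953600+0.946300))/(1+13/400) = 93/100 ≈ 0.930000
step 6 [3y] bond c/2=29/800: DF=(2265097/2000000 − 29/800·(0.988000+0.974000+0.953600+0.946300+0.930000))/(1+29/800) = 9253/10000 ≈ 0.925300
step 7 [3.5y] swap r/2=230/16563: DF=(1 − 230/16563·(0.988000+0.974000+0.953600+0.946300+0.930000+0.925300))/(1+230/16563) = 227/250 ≈ 0.908000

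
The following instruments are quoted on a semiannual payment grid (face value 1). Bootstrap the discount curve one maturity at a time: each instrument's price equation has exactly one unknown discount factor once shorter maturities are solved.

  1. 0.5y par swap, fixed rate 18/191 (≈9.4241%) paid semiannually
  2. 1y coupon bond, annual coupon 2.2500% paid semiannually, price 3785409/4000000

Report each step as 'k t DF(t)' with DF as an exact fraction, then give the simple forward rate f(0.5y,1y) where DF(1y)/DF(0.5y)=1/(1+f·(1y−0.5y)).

step 1 [0.5y] swap r/2=9/191: DF=(1 − 9/191·(0))/(1+9/191) = 191/200 ≈ 0.955000
step 2 [1y] bond c/2=9/800: DF=(3785409/4000000 − 9/800·(0.955000))/(1+9/800) = 2313/2500 ≈ 0.925200

1 1/2 191/200
2 1 2313/2500
f(0.5y,1y) = ((191/200)/(2313/2500) − 1)/(1/2) = 149/2313 ≈ 6.4419%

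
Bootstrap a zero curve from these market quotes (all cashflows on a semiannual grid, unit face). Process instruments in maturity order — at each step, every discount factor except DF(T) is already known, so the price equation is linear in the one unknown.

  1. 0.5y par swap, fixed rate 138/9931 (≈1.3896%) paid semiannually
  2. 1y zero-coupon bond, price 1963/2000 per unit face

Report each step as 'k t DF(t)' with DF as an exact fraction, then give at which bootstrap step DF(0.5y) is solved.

1 1/2 9931/10000
2 1 1963/2000
DF(0.5y) is solved at step 1

step 1 [0.5y] swap r/2=69/9931: DF=(1 − 69/9931·(0))/(1+69/9931) = 9931/10000 ≈ 0.993100
step 2 [1y] zero: DF = P = 1963/2000 ≈ 0.981500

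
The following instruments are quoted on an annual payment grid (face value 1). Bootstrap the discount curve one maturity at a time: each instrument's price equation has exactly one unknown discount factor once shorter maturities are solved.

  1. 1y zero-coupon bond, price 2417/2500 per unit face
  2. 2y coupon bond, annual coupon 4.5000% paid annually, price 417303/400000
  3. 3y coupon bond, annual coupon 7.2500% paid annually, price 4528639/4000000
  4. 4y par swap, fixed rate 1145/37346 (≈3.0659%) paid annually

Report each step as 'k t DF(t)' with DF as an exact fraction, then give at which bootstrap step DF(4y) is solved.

1 1 2417/2500
2 2 9567/10000
3 3 1157/1250
4 4 1771/2000
DF(4y) is solved at step 4

step 1 [1y] zero: DF = P = 2417/2500 ≈ 0.966800
step 2 [2y] bond c/1=9/200: DF=(417303/400000 − 9/200·(0.966800))/(1+9/200) = 9567/10000 ≈ 0.956700
step 3 [3y] bond c/1=29/400: DF=(4528639/4000000 − 29/400·(0.966800+0.956700))/(1+29/400) = 1157/1250 ≈ 0.925600
step 4 [4y] swap r/1=1145/37346: DF=(1 − 1145/37346·(0.966800+0.956700+0.925600))/(1+1145/37346) = 1771/2000 ≈ 0.885500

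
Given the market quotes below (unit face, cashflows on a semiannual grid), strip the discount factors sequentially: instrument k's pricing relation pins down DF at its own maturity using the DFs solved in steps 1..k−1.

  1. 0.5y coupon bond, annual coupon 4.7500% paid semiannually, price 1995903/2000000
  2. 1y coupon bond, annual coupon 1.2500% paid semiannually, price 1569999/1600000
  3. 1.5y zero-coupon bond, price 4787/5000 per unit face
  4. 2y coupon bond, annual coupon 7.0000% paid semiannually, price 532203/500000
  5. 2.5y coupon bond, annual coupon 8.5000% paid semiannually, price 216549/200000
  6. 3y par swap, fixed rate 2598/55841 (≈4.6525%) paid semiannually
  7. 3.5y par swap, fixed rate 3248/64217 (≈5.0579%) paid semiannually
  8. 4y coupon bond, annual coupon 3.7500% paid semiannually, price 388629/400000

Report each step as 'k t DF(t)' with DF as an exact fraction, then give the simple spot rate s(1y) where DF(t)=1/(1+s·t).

step 1 [0.5y] bond c/2=19/800: DF=(1995903/2000000 − 19/800·(0))/(1+19/800) = 2437/2500 ≈ 0.974800
step 2 [1y] bond c/2=1/160: DF=(1569999/1600000 − 1/160·(0.974800))/(1+1/160) = 9691/10000 ≈ 0.969100
step 3 [1.5y] zero: DF = P = 4787/5000 ≈ 0.957400
step 4 [2y] bond c/2=7/200: DF=(532203/500000 − 7/200·(0.974800+0.969100+0.957400))/(1+7/200) = 9303/10000 ≈ 0.930300
step 5 [2.5y] bond c/2=17/400: DF=(216549/200000 − 17/400·(0.974800+0.969100+0.957400+0.930300))/(1+17/400) = 1103/1250 ≈ 0.882400
step 6 [3y] swap r/2=1299/55841: DF=(1 − 1299/55841·(0.974800+0.969100+0.957400+0.930300+0.882400))/(1+1299/55841) = 8701/10000 ≈ 0.870100
step 7 [3.5y] swap r/2=1624/64217: DF=(1 − 1624/64217·(0.974800+0.969100+0.957400+0.930300+0.882400+0.870100))/(1+1624/64217) = 1047/1250 ≈ 0.837600
step 8 [4y] bond c/2=3/160: DF=(388629/400000 − 3/160·(0.974800+0.969100+0.957400+0.930300+0.882400+0.870100+0.837600))/(1+3/160) = 1671/2000 ≈ 0.835500

1 1/2 2437/2500
2 1 9691/10000
3 3/2 4787/5000
4 2 9303/10000
5 5/2 1103/1250
6 3 8701/10000
7 7/2 1047/1250
8 4 1671/2000
s(1y) = (1/(9691/10000) − 1)/(1) = 309/9691 ≈ 3.1885%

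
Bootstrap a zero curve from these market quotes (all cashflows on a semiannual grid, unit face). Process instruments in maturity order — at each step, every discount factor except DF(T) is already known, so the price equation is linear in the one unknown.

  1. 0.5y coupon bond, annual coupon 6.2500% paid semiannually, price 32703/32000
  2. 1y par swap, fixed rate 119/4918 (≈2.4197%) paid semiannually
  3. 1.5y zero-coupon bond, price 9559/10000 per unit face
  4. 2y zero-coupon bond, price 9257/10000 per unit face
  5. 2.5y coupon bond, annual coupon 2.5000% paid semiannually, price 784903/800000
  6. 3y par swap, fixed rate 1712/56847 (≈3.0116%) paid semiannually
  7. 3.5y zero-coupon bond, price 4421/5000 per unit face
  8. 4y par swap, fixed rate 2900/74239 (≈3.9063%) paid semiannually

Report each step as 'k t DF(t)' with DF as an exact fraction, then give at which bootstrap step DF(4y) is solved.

1 1/2 991/1000
2 1 4881/5000
3 3/2 9559/10000
4 2 9257/10000
5 5/2 1843/2000
6 3 1143/1250
7 7/2 4421/5000
8 4 171/200
DF(4y) is solved at step 8

step 1 [0.5y] bond c/2=1/32: DF=(32703/32000 − 1/32·(0))/(1+1/32) = 991/1000 ≈ 0.991000
step 2 [1y] swap r/2=119/9836: DF=(1 − 119/9836·(0.991000))/(1+119/9836) = 4881/5000 ≈ 0.976200
step 3 [1.5y] zero: DF = P = 9559/10000 ≈ 0.955900
step 4 [2y] zero: DF = P = 9257/10000 ≈ 0.925700
step 5 [2.5y] bond c/2=1/80: DF=(784903/800000 − 1/80·(0.991000+0.976200+0.955900+0.925700))/(1+1/80) = 1843/2000 ≈ 0.921500
step 6 [3y] swap r/2=856/56847: DF=(1 − 856/56847·(0.991000+0.976200+0.955900+0.925700+0.921500))/(1+856/56847) = 1143/1250 ≈ 0.914400
step 7 [3.5y] zero: DF = P = 4421/5000 ≈ 0.884200
step 8 [4y] swap r/2=1450/74239: DF=(1 − 1450/74239·(0.991000+0.976200+0.955900+0.925700+0.921500+0.914400+0.884200))/(1+1450/74239) = 171/200 ≈ 0.855000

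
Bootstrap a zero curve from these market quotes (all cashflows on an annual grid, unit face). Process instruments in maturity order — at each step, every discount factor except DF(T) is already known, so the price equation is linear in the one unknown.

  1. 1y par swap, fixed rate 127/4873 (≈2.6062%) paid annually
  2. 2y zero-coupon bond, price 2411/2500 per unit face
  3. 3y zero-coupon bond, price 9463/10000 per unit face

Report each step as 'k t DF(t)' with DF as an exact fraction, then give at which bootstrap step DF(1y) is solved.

1 1 4873/5000
2 2 2411/2500
3 3 9463/10000
DF(1y) is solved at step 1

step 1 [1y] swap r/1=127/4873: DF=(1 − 127/4873·(0))/(1+127/4873) = 4873/5000 ≈ 0.974600
step 2 [2y] zero: DF = P = 2411/2500 ≈ 0.964400
step 3 [3y] zero: DF = P = 9463/10000 ≈ 0.946300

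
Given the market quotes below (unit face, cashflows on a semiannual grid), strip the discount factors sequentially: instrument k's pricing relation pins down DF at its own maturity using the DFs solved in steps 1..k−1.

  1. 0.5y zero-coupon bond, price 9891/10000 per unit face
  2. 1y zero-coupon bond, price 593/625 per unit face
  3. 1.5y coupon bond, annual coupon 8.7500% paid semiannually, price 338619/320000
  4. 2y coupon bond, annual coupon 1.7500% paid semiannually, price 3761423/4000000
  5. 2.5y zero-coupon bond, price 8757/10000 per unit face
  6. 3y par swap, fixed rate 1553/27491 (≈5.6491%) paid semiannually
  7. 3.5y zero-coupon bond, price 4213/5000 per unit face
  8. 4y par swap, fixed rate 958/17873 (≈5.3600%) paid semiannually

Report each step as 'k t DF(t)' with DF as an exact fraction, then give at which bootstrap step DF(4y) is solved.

step 1 [0.5y] zero: DF = P = 9891/10000 ≈ 0.989100
step 2 [1y] zero: DF = P = 593/625 ≈ 0.948800
step 3 [1.5y] bond c/2=7/160: DF=(338619/320000 − 7/160·(0.989100+0.948800))/(1+7/160) = 4663/5000 ≈ 0.932600
step 4 [2y] bond c/2=7/800: DF=(3761423/4000000 − 7/800·(0.989100+0.948800+0.932600))/(1+7/800) = 9073/10000 ≈ 0.907300
step 5 [2.5y] zero: DF = P = 8757/10000 ≈ 0.875700
step 6 [3y] swap r/2=1553/54982: DF=(1 − 1553/54982·(0.989100+0.948800+0.932600+0.907300+0.875700))/(1+1553/54982) = 8447/10000 ≈ 0.844700
step 7 [3.5y] zero: DF = P = 4213/5000 ≈ 0.842600
step 8 [4y] swap r/2=479/17873: DF=(1 − 479/17873·(0.989100+0.948800+0.932600+0.907300+0.875700+0.844700+0.842600))/(1+479/17873) = 2021/2500 ≈ 0.808400

1 1/2 9891/10000
2 1 593/625
3 3/2 4663/5000
4 2 9073/10000
5 5/2 8757/10000
6 3 8447/10000
7 7/2 4213/5000
8 4 2021/2500
DF(4y) is solved at step 8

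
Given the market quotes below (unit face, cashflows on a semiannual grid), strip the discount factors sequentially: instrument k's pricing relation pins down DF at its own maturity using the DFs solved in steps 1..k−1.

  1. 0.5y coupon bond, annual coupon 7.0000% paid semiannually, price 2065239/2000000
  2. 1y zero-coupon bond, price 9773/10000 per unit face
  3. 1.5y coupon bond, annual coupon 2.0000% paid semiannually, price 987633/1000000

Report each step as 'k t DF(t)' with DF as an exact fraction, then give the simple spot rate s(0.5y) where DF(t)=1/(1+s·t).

step 1 [0.5y] bond c/2=7/200: DF=(2065239/2000000 − 7/200·(0))/(1+7/200) = 9977/10000 ≈ 0.997700
step 2 [1y] zero: DF = P = 9773/10000 ≈ 0.977300
step 3 [1.5y] bond c/2=1/100: DF=(987633/1000000 − 1/100·(0.997700+0.977300))/(1+1/100) = 9583/10000 ≈ 0.958300

1 1/2 9977/10000
2 1 9773/10000
3 3/2 9583/10000
s(0.5y) = (1/(9977/10000) − 1)/(1/2) = 46/9977 ≈ 0.4611%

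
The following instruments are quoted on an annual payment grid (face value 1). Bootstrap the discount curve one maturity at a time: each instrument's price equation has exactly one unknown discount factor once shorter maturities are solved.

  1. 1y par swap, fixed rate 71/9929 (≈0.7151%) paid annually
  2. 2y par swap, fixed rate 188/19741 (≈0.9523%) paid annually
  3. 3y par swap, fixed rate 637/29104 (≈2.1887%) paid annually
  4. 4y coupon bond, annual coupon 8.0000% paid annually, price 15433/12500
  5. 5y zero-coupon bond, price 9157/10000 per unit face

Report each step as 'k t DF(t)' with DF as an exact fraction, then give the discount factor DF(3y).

1 1 9929/10000
2 2 2453/2500
3 3 9363/10000
4 4 2319/2500
5 5 9157/10000
DF(3y) = 9363/10000 ≈ 0.936300

step 1 [1y] swap r/1=71/9929: DF=(1 − 71/9929·(0))/(1+71/9929) = 9929/10000 ≈ 0.992900
step 2 [2y] swap r/1=188/19741: DF=(1 − 188/19741·(0.992900))/(1+188/19741) = 2453/2500 ≈ 0.981200
step 3 [3y] swap r/1=637/29104: DF=(1 − 637/29104·(0.992900+0.981200))/(1+637/29104) = 9363/10000 ≈ 0.936300
step 4 [4y] bond c/1=2/25: DF=(15433/12500 − 2/25·(0.992900+0.981200+0.936300))/(1+2/25) = 2319/2500 ≈ 0.927600
step 5 [5y] zero: DF = P = 9157/10000 ≈ 0.915700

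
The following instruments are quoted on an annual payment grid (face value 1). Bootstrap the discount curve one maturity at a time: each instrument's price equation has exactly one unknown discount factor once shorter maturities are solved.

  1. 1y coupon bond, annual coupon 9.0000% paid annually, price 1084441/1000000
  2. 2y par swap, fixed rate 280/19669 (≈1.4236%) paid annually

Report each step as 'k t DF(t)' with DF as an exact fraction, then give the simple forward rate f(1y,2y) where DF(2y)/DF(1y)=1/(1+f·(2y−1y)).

step 1 [1y] bond c/1=9/100: DF=(1084441/1000000 − 9/100·(0))/(1+9/100) = 9949/10000 ≈ 0.994900
step 2 [2y] swap r/1=280/19669: DF=(1 − 280/19669·(0.994900))/(1+280/19669) = 243/250 ≈ 0.972000

1 1 9949/10000
2 2 243/250
f(1y,2y) = ((9949/10000)/(243/250) − 1)/(1) = 229/9720 ≈ 2.3560%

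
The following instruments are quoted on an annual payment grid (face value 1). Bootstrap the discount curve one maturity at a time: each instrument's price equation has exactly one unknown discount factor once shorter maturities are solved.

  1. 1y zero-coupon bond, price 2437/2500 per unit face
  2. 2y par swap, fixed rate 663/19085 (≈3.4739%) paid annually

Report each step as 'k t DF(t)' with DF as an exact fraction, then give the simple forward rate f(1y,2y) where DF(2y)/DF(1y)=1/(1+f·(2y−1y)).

1 1 2437/2500
2 2 9337/10000
f(1y,2y) = ((2437/2500)/(9337/10000) − 1)/(1) = 411/9337 ≈ 4.4018%

step 1 [1y] zero: DF = P = 2437/2500 ≈ 0.974800
step 2 [2y] swap r/1=663/19085: DF=(1 − 663/19085·(0.974800))/(1+663/19085) = 9337/10000 ≈ 0.933700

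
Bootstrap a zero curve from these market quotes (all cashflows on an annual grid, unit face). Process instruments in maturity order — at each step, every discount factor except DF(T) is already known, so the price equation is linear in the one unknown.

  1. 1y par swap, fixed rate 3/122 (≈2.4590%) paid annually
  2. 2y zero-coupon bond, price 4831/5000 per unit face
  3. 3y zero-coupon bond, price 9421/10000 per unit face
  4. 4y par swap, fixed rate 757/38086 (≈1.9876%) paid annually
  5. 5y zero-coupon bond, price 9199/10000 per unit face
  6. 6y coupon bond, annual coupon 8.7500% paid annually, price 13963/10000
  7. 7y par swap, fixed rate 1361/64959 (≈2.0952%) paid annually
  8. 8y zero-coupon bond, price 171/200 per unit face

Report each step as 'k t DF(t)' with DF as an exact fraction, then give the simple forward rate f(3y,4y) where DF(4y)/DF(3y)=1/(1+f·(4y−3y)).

step 1 [1y] swap r/1=3/122: DF=(1 − 3/122·(0))/(1+3/122) = 122/125 ≈ 0.976000
step 2 [2y] zero: DF = P = 4831/5000 ≈ 0.966200
step 3 [3y] zero: DF = P = 9421/10000 ≈ 0.942100
step 4 [4y] swap r/1=757/38086: DF=(1 − 757/38086·(0.976000+0.966200+0.942100))/(1+757/38086) = 9243/10000 ≈ 0.924300
step 5 [5y] zero: DF = P = 9199/10000 ≈ 0.919900
step 6 [6y] bond c/1=7/80: DF=(13963/10000 − 7/80·(0.976000+0.966200+0.942100+0.924300+0.919900))/(1+7/80) = 1807/2000 ≈ 0.903500
step 7 [7y] swap r/1=1361/64959: DF=(1 − 1361/64959·(0.976000+0.966200+0.942100+0.924300+0.919900+0.903500))/(1+1361/64959) = 8639/10000 ≈ 0.863900
step 8 [8y] zero: DF = P = 171/200 ≈ 0.855000

1 1 122/125
2 2 4831/5000
3 3 9421/10000
4 4 9243/10000
5 5 9199/10000
6 6 1807/2000
7 7 8639/10000
8 8 171/200
f(3y,4y) = ((9421/10000)/(9243/10000) − 1)/(1) = 178/9243 ≈ 1.9258%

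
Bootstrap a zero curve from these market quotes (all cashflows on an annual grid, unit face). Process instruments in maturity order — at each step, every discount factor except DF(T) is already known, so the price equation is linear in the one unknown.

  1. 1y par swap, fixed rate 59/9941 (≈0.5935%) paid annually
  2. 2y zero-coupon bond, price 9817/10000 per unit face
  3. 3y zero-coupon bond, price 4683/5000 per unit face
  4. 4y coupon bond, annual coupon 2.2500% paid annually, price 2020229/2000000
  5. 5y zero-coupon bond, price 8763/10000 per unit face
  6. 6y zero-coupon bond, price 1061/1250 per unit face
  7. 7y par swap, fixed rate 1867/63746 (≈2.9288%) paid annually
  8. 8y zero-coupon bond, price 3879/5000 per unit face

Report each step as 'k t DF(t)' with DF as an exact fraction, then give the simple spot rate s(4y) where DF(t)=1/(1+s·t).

1 1 9941/10000
2 2 9817/10000
3 3 4683/5000
4 4 4619/5000
5 5 8763/10000
6 6 1061/1250
7 7 8133/10000
8 8 3879/5000
s(4y) = (1/(4619/5000) − 1)/(4) = 381/18476 ≈ 2.0621%

step 1 [1y] swap r/1=59/9941: DF=(1 − 59/9941·(0))/(1+59/9941) = 9941/10000 ≈ 0.994100
step 2 [2y] zero: DF = P = 9817/10000 ≈ 0.981700
step 3 [3y] zero: DF = P = 4683/5000 ≈ 0.936600
step 4 [4y] bond c/1=9/400: DF=(2020229/2000000 − 9/400·(0.994100+0.981700+0.936600))/(1+9/400) = 4619/5000 ≈ 0.923800
step 5 [5y] zero: DF = P = 8763/10000 ≈ 0.876300
step 6 [6y] zero: DF = P = 1061/1250 ≈ 0.848800
step 7 [7y] swap r/1=1867/63746: DF=(1 − 1867/63746·(0.994100+0.981700+0.936600+0.923800+0.876300+0.848800))/(1+1867/63746) = 8133/10000 ≈ 0.813300
step 8 [8y] zero: DF = P = 3879/5000 ≈ 0.775800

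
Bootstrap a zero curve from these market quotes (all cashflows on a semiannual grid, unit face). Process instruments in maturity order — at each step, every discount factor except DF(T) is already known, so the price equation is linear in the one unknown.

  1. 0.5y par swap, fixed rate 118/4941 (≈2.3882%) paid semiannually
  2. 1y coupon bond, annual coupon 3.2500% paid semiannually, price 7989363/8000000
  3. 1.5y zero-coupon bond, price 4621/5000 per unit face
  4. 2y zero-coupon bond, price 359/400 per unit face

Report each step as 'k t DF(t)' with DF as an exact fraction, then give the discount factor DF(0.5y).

step 1 [0.5y] swap r/2=59/4941: DF=(1 − 59/4941·(0))/(1+59/4941) = 4941/5000 ≈ 0.988200
step 2 [1y] bond c/2=13/800: DF=(7989363/8000000 − 13/800·(0.988200))/(1+13/800) = 9669/10000 ≈ 0.966900
step 3 [1.5y] zero: DF = P = 4621/5000 ≈ 0.924200
step 4 [2y] zero: DF = P = 359/400 ≈ 0.897500

1 1/2 4941/5000
2 1 9669/10000
3 3/2 4621/5000
4 2 359/400
DF(0.5y) = 4941/5000 ≈ 0.988200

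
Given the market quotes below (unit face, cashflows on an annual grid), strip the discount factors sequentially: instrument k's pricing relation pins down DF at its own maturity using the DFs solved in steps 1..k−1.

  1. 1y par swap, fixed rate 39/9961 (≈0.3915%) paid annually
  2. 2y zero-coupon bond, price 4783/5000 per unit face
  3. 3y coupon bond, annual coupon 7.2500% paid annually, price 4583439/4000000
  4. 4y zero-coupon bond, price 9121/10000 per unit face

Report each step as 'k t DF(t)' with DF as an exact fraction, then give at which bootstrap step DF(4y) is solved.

1 1 9961/10000
2 2 4783/5000
3 3 2341/2500
4 4 9121/10000
DF(4y) is solved at step 4

step 1 [1y] swap r/1=39/9961: DF=(1 − 39/9961·(0))/(1+39/9961) = 9961/10000 ≈ 0.996100
step 2 [2y] zero: DF = P = 4783/5000 ≈ 0.956600
step 3 [3y] bond c/1=29/400: DF=(4583439/4000000 − 29/400·(0.996100+0.956600))/(1+29/400) = 2341/2500 ≈ 0.936400
step 4 [4y] zero: DF = P = 9121/10000 ≈ 0.912100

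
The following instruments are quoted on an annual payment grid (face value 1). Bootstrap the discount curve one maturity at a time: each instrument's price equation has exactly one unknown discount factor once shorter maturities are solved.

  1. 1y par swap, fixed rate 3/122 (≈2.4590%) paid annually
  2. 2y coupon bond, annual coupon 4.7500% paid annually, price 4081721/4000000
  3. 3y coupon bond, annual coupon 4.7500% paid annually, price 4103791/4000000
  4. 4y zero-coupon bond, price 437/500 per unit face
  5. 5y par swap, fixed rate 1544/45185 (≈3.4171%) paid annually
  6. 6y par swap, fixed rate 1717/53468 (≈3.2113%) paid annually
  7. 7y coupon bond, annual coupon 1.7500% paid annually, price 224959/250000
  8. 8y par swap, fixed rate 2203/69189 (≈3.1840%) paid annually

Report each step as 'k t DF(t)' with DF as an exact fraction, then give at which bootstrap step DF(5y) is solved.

1 1 122/125
2 2 9299/10000
3 3 893/1000
4 4 437/500
5 5 1057/1250
6 6 8283/10000
7 7 1981/2500
8 8 7797/10000
DF(5y) is solved at step 5

step 1 [1y] swap r/1=3/122: DF=(1 − 3/122·(0))/(1+3/122) = 122/125 ≈ 0.976000
step 2 [2y] bond c/1=19/400: DF=(4081721/4000000 − 19/400·(0.976000))/(1+19/400) = 9299/10000 ≈ 0.929900
step 3 [3y] bond c/1=19/400: DF=(4103791/4000000 − 19/400·(0.976000+0.929900))/(1+19/400) = 893/1000 ≈ 0.893000
step 4 [4y] zero: DF = P = 437/500 ≈ 0.874000
step 5 [5y] swap r/1=1544/45185: DF=(1 − 1544/45185·(0.976000+0.929900+0.893000+0.874000))/(1+1544/45185) = 1057/1250 ≈ 0.845600
step 6 [6y] swap r/1=1717/53468: DF=(1 − 1717/53468·(0.976000+0.929900+0.893000+0.874000+0.845600))/(1+1717/53468) = 8283/10000 ≈ 0.828300
step 7 [7y] bond c/1=7/400: DF=(224959/250000 − 7/400·(0.976000+0.929900+0.893000+0.874000+0.845600+0.828300))/(1+7/400) = 1981/2500 ≈ 0.792400
step 8 [8y] swap r/1=2203/69189: DF=(1 − 2203/69189·(0.976000+0.929900+0.893000+0.874000+0.845600+0.828300+0.792400))/(1+2203/69189) = 7797/10000 ≈ 0.779700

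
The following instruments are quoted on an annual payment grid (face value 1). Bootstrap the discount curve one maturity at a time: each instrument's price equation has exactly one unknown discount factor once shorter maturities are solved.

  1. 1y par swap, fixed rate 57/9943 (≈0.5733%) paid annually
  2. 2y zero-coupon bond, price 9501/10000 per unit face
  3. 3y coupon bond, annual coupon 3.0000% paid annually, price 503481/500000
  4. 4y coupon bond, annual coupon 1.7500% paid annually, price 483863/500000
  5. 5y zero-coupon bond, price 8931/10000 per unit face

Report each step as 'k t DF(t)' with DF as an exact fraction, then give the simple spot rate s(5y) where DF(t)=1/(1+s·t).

step 1 [1y] swap r/1=57/9943: DF=(1 − 57/9943·(0))/(1+57/9943) = 9943/10000 ≈ 0.994300
step 2 [2y] zero: DF = P = 9501/10000 ≈ 0.950100
step 3 [3y] bond c/1=3/100: DF=(503481/500000 − 3/100·(0.994300+0.950100))/(1+3/100) = 921/1000 ≈ 0.921000
step 4 [4y] bond c/1=7/400: DF=(483863/500000 − 7/400·(0.994300+0.950100+0.921000))/(1+7/400) = 4509/5000 ≈ 0.901800
step 5 [5y] zero: DF = P = 8931/10000 ≈ 0.893100

1 1 9943/10000
2 2 9501/10000
3 3 921/1000
4 4 4509/5000
5 5 8931/10000
s(5y) = (1/(8931/10000) − 1)/(5) = 1069/44655 ≈ 2.3939%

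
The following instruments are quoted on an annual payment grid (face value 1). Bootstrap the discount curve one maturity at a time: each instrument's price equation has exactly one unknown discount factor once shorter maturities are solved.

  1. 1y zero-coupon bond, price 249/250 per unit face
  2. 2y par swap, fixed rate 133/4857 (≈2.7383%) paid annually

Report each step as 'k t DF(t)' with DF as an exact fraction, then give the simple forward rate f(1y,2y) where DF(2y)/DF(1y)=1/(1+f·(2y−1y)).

step 1 [1y] zero: DF = P = 249/250 ≈ 0.996000
step 2 [2y] swap r/1=133/4857: DF=(1 − 133/4857·(0.996000))/(1+133/4857) = 2367/2500 ≈ 0.946800

1 1 249/250
2 2 2367/2500
f(1y,2y) = ((249/250)/(2367/2500) − 1)/(1) = 41/789 ≈ 5.1965%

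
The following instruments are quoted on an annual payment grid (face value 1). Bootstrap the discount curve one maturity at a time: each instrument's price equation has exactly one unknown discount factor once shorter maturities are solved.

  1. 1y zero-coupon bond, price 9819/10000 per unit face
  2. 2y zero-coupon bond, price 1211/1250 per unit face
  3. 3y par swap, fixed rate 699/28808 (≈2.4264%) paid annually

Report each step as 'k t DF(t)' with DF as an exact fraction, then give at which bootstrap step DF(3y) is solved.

step 1 [1y] zero: DF = P = 9819/10000 ≈ 0.981900
step 2 [2y] zero: DF = P = 1211/1250 ≈ 0.968800
step 3 [3y] swap r/1=699/28808: DF=(1 − 699/28808·(0.981900+0.968800))/(1+699/28808) = 9301/10000 ≈ 0.930100

1 1 9819/10000
2 2 1211/1250
3 3 9301/10000
DF(3y) is solved at step 3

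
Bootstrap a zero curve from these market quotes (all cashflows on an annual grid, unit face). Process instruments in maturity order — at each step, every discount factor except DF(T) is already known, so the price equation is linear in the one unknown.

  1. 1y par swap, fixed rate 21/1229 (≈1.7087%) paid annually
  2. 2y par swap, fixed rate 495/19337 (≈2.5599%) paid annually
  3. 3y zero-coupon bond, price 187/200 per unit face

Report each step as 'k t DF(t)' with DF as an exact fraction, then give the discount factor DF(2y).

1 1 1229/1250
2 2 1901/2000
3 3 187/200
DF(2y) = 1901/2000 ≈ 0.950500

step 1 [1y] swap r/1=21/1229: DF=(1 − 21/1229·(0))/(1+21/1229) = 1229/1250 ≈ 0.983200
step 2 [2y] swap r/1=495/19337: DF=(1 − 495/19337·(0.983200))/(1+495/19337) = 1901/2000 ≈ 0.950500
step 3 [3y] zero: DF = P = 187/200 ≈ 0.935000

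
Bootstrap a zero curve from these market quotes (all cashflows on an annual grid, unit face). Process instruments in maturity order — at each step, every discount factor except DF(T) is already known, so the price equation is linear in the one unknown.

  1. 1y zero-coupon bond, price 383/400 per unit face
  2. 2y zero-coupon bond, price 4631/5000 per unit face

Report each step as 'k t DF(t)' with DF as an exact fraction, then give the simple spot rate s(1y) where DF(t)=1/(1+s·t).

1 1 383/400
2 2 4631/5000
s(1y) = (1/(383/400) − 1)/(1) = 17/383 ≈ 4.4386%

step 1 [1y] zero: DF = P = 383/400 ≈ 0.957500
step 2 [2y] zero: DF = P = 4631/5000 ≈ 0.926200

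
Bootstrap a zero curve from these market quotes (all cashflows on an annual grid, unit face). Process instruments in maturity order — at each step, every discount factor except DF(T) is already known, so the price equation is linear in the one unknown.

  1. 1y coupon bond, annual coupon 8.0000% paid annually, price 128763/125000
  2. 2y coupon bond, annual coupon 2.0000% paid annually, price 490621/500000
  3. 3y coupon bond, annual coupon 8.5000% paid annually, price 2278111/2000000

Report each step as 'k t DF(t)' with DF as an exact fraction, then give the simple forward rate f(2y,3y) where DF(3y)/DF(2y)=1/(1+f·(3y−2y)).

1 1 4769/5000
2 2 9433/10000
3 3 2253/2500
f(2y,3y) = ((9433/10000)/(2253/2500) − 1)/(1) = 421/9012 ≈ 4.6715%

step 1 [1y] bond c/1=2/25: DF=(128763/125000 − 2/25·(0))/(1+2/25) = 4769/5000 ≈ 0.953800
step 2 [2y] bond c/1=1/50: DF=(490621/500000 − 1/50·(0.953800))/(1+1/50) = 9433/10000 ≈ 0.943300
step 3 [3y] bond c/1=17/200: DF=(2278111/2000000 − 17/200·(0.953800+0.943300))/(1+17/200) = 2253/2500 ≈ 0.901200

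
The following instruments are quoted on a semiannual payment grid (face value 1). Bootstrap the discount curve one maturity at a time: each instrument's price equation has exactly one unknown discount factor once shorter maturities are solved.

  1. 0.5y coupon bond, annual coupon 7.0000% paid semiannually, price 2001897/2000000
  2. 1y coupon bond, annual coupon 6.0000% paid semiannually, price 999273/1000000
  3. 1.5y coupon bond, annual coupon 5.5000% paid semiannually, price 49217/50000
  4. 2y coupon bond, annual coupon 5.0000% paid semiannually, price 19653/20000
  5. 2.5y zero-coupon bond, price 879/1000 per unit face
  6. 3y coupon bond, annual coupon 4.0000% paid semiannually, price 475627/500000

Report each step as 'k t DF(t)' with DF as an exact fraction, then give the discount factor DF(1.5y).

step 1 [0.5y] bond c/2=7/200: DF=(2001897/2000000 − 7/200·(0))/(1+7/200) = 9671/10000 ≈ 0.967100
step 2 [1y] bond c/2=3/100: DF=(999273/1000000 − 3/100·(0.967100))/(1+3/100) = 471/500 ≈ 0.942000
step 3 [1.5y] bond c/2=11/400: DF=(49217/50000 − 11/400·(0.967100+0.942000))/(1+11/400) = 9069/10000 ≈ 0.906900
step 4 [2y] bond c/2=1/40: DF=(19653/20000 − 1/40·(0.967100+0.942000+0.906900))/(1+1/40) = 89/100 ≈ 0.890000
step 5 [2.5y] zero: DF = P = 879/1000 ≈ 0.879000
step 6 [3y] bond c/2=1/50: DF=(475627/500000 − 1/50·(0.967100+0.942000+0.906900+0.890000+0.879000))/(1+1/50) = 8427/10000 ≈ 0.842700

1 1/2 9671/10000
2 1 471/500
3 3/2 9069/10000
4 2 89/100
5 5/2 879/1000
6 3 8427/10000
DF(1.5y) = 9069/10000 ≈ 0.906900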